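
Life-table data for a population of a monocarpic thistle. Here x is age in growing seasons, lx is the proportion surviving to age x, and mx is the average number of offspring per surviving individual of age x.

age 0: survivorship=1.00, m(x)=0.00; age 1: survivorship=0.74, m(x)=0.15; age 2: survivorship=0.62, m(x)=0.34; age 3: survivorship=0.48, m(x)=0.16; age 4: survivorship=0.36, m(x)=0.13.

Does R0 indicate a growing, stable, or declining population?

R0 = Σ lx·mx = 0 + 0.111 + 0.2108 + 0.0768 + 0.0468 = 0.4454
R0 < 1, so the population is declining.

declining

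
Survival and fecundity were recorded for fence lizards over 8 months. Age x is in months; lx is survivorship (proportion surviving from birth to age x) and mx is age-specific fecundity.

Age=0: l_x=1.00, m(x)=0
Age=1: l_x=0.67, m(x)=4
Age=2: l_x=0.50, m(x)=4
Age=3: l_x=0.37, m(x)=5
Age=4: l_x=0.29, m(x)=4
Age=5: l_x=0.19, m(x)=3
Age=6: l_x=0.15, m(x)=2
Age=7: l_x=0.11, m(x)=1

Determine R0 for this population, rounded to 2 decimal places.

lx·mx by age: 0, 2.68, 2, 1.85, 1.16, 0.57, 0.3, 0.11
R0 = Σ lx·mx = 8.67 → 8.67

8.67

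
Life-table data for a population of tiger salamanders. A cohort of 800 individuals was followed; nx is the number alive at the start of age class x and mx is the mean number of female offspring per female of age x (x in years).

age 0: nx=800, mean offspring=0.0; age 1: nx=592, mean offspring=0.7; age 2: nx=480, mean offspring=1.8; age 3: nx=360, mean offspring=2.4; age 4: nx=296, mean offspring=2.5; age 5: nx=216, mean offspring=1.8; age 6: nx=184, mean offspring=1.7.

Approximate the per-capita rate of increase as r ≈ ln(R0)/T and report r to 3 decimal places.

lx = nx/n0 = nx/800: 1, 0.74, 0.6, 0.45, 0.37, 0.27, 0.23
R0 = Σ lx·mx = 0 + 0.518 + 1.08 + 1.08 + 0.925 + 0.486 + 0.391 = 4.48
Σ x·lx·mx = 14.394; T = 14.394/4.48 = 3.21295…
r ≈ ln(R0)/T = ln(4.48)/3.21295… = 0.46674… → 0.467

0.467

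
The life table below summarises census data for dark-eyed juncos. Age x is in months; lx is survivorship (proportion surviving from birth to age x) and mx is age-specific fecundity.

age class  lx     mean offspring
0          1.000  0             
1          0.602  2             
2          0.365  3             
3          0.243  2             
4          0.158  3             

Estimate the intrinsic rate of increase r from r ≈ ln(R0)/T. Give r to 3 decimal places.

R0 = Σ lx·mx = 0 + 1.204 + 1.095 + 0.486 + 0.474 = 3.259
Σ x·lx·mx = 6.748; T = 6.748/3.259 = 2.07057…
r ≈ ln(R0)/T = ln(3.259)/2.07057… = 0.57058… → 0.571

0.571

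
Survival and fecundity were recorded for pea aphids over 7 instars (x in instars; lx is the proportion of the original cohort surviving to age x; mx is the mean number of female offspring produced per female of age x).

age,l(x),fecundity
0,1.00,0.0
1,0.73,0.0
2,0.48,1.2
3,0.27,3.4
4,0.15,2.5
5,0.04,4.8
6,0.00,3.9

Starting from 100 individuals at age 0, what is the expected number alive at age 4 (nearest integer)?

15

Expected survivors = N0 · l_4 = 100 × 0.15 = 15 → 15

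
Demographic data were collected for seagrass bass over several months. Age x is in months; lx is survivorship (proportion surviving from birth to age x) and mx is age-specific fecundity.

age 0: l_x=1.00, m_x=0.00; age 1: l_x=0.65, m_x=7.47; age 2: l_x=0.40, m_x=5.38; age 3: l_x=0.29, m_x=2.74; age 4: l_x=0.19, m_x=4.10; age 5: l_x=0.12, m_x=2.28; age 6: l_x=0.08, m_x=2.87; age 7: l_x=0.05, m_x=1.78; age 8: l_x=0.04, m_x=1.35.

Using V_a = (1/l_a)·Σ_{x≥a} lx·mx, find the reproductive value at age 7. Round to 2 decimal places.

lx·mx for x ≥ 7: 0.089, 0.054 → sum = 0.143
V_7 = 0.143 / l_7 = 0.143 / 0.05 = 2.86 → 2.86

2.86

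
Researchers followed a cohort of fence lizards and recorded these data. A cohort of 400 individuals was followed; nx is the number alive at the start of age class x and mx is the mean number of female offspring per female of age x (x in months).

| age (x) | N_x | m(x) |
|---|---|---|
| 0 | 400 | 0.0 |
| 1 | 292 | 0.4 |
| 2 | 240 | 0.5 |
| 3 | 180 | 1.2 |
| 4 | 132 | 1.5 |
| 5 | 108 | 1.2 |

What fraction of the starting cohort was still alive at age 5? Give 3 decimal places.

l_5 = n_5/n_0 = 108/400 = 0.27 → 0.270

0.270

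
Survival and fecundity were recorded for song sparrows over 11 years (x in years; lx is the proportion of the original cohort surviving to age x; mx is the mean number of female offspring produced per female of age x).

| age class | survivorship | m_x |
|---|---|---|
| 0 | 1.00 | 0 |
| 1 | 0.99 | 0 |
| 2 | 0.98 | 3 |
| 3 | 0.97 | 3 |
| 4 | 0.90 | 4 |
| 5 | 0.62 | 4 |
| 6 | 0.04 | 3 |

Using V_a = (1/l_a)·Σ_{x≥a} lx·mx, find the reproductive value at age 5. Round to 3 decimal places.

4.194

lx·mx for x ≥ 5: 2.48, 0.12 → sum = 2.6
V_5 = 2.6 / l_5 = 2.6 / 0.62 = 4.193548… → 4.194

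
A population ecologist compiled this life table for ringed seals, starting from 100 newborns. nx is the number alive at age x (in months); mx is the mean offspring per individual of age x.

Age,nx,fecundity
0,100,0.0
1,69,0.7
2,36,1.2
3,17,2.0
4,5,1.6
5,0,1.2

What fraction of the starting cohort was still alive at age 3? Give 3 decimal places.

l_3 = n_3/n_0 = 17/100 = 0.17 → 0.170

0.170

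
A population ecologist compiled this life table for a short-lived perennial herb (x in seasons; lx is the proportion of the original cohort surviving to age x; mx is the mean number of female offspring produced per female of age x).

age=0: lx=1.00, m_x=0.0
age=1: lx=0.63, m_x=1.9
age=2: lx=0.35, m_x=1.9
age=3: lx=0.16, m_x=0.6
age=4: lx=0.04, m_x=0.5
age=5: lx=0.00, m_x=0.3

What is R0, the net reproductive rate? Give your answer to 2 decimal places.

lx·mx by age: 0, 1.197, 0.665, 0.096, 0.02, 0
R0 = Σ lx·mx = 1.978 → 1.98

1.98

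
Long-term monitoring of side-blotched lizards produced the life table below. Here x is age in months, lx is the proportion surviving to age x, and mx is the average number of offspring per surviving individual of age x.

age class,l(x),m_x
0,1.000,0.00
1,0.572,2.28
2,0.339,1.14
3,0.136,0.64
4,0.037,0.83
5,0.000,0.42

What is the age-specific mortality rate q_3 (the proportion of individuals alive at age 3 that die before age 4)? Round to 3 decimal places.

0.728

q_3 = (l_3 − l_4) / l_3 = (0.136 − 0.037) / 0.136
     = 0.099 / 0.136 = 0.727941… → 0.728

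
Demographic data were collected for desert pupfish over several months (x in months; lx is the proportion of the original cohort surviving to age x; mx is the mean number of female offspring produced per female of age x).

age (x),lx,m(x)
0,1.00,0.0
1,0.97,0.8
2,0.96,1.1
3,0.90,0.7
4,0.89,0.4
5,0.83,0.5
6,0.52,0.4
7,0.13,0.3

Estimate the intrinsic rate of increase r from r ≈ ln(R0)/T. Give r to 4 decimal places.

0.4429

R0 = Σ lx·mx = 0 + 0.776 + 1.056 + 0.63 + 0.356 + 0.415 + 0.208 + 0.039 = 3.48
Σ x·lx·mx = 9.798; T = 9.798/3.48 = 2.81552…
r ≈ ln(R0)/T = ln(3.48)/2.81552… = 0.442914… → 0.4429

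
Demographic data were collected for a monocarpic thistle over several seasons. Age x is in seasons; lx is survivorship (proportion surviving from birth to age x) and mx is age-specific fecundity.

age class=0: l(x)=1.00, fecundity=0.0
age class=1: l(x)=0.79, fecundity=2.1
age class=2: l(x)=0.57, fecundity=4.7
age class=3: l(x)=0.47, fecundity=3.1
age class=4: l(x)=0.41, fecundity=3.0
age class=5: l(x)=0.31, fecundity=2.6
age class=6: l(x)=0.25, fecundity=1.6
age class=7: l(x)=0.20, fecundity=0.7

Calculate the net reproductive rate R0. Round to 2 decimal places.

lx·mx by age: 0, 1.659, 2.679, 1.457, 1.23, 0.806, 0.4, 0.14
R0 = Σ lx·mx = 8.371 → 8.37

8.37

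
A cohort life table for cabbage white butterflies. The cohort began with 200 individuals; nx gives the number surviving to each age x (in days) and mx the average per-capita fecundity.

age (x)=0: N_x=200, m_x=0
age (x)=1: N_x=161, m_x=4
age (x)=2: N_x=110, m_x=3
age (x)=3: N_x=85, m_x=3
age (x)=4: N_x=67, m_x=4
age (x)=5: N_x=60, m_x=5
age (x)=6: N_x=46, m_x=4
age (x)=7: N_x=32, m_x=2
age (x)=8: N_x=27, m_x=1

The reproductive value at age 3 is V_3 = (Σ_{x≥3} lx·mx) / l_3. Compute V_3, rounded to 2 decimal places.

12.92

lx = nx/n0 = nx/200: 1, 0.805, 0.55, 0.425, 0.335, 0.3, 0.23, 0.16, 0.135
lx·mx for x ≥ 3: 1.275, 1.34, 1.5, 0.92, 0.32, 0.135 → sum = 5.49
V_3 = 5.49 / l_3 = 5.49 / 0.425 = 12.917647… → 12.92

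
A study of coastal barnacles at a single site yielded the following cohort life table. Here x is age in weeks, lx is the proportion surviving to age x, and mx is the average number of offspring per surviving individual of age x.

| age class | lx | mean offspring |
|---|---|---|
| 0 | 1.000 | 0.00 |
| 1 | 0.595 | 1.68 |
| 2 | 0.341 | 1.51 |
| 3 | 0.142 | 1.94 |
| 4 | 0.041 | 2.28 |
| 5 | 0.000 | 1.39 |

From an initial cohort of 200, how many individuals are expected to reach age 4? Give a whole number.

8

Expected survivors = N0 · l_4 = 200 × 0.041 = 8.2 → 8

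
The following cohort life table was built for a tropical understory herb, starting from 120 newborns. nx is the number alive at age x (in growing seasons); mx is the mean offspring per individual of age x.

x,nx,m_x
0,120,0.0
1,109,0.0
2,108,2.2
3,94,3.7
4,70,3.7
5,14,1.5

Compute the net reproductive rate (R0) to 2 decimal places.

lx = nx/n0 = nx/120: 1, 0.90833…, 0.9, 0.78333…, 0.58333…, 0.11667…
lx·mx by age: 0, 0, 1.98, 2.898333…, 2.158333…, 0.175…
R0 = Σ lx·mx = 7.211667… → 7.21

7.21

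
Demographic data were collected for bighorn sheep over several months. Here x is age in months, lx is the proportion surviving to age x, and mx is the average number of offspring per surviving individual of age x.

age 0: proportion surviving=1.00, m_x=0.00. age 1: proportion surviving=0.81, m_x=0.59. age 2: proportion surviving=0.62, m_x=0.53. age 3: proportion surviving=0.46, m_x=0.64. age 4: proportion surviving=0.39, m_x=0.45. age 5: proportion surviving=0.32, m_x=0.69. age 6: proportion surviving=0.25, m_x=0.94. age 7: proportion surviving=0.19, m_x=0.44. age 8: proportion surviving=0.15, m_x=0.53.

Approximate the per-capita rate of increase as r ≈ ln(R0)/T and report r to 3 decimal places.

R0 = Σ lx·mx = 0 + 0.4779 + 0.3286 + 0.2944 + 0.1755 + 0.2208 + 0.235 + 0.0836 + 0.0795 = 1.8953
Σ x·lx·mx = 6.4555; T = 6.4555/1.8953 = 3.40606…
r ≈ ln(R0)/T = ln(1.8953)/3.40606… = 0.18772… → 0.188

0.188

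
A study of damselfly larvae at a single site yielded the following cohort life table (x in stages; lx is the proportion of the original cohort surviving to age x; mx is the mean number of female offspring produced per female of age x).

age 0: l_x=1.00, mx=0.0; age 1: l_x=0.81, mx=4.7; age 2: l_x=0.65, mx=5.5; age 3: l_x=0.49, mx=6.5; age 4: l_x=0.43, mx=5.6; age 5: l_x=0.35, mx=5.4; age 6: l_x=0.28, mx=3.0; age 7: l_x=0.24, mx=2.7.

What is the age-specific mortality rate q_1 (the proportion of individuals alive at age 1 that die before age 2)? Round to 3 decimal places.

0.198

q_1 = (l_1 − l_2) / l_1 = (0.81 − 0.65) / 0.81
     = 0.16 / 0.81 = 0.197531… → 0.198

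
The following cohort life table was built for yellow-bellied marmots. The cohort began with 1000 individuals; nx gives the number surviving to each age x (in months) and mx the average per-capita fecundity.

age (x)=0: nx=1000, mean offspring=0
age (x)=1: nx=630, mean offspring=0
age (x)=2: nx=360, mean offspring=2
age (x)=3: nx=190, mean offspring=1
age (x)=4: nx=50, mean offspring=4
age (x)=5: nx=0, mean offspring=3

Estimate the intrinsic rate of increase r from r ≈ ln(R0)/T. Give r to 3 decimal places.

lx = nx/n0 = nx/1000: 1, 0.63, 0.36, 0.19, 0.05, 0
R0 = Σ lx·mx = 0 + 0 + 0.72 + 0.19 + 0.2 + 0 = 1.11
Σ x·lx·mx = 2.81; T = 2.81/1.11 = 2.53153…
r ≈ ln(R0)/T = ln(1.11)/2.53153… = 0.04122… → 0.041

0.041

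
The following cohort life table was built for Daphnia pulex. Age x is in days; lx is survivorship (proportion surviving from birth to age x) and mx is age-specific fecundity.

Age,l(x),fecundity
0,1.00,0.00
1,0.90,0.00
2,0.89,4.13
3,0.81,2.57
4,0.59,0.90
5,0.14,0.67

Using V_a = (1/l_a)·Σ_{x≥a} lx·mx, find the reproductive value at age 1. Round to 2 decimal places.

lx·mx for x ≥ 1: 0, 3.6757, 2.0817, 0.531, 0.0938 → sum = 6.3822
V_1 = 6.3822 / l_1 = 6.3822 / 0.9 = 7.091333… → 7.09

7.09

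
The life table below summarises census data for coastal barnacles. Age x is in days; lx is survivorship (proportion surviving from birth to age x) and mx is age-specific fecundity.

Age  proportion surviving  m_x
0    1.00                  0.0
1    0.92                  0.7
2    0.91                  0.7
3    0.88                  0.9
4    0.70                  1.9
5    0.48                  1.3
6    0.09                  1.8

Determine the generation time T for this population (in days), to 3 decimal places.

3.272

lx·mx: 0, 0.644, 0.637, 0.792, 1.33, 0.624, 0.162 → R0 = 4.189
x·lx·mx: 0, 0.644, 1.274, 2.376, 5.32, 3.12, 0.972 → Σ = 13.706
T = 13.706 / 4.189 = 3.271903… → 3.272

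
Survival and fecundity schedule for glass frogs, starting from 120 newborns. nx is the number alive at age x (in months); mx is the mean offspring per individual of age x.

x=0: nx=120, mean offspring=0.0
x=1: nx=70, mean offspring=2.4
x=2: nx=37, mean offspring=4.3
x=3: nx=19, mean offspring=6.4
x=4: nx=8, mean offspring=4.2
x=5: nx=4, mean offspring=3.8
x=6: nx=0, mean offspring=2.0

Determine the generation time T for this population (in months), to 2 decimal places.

lx = nx/n0 = nx/120: 1, 0.58333…, 0.30833…, 0.15833…, 0.06667…, 0.03333…, 0
lx·mx: 0, 1.4…, 1.325833…, 1.013333…, 0.28…, 0.126667…, 0 → R0 = 4.145833…
x·lx·mx: 0, 1.4…, 2.651667…, 3.04…, 1.12…, 0.633333…, 0 → Σ = 8.845…
T = 8.845… / 4.145833… = 2.133467… → 2.13

2.13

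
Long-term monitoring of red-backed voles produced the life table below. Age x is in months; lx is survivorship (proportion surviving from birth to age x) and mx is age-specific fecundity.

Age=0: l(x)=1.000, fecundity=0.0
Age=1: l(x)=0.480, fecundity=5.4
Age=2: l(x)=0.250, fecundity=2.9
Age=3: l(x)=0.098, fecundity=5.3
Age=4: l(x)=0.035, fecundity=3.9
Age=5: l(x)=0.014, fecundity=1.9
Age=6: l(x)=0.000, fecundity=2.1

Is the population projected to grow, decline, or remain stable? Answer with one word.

R0 = Σ lx·mx = 0 + 2.592 + 0.725 + 0.5194 + 0.1365 + 0.0266 + 0 = 3.9995
R0 > 1, so the population is growing.

growing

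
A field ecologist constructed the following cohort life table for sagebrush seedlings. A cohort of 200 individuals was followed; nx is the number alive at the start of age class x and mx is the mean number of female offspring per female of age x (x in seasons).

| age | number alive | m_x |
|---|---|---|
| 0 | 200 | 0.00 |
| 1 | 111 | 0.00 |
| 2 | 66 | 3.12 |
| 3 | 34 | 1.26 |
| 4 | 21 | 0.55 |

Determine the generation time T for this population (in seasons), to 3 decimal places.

lx = nx/n0 = nx/200: 1, 0.555, 0.33, 0.17, 0.105
lx·mx: 0, 0, 1.0296, 0.2142, 0.05775 → R0 = 1.30155
x·lx·mx: 0, 0, 2.0592, 0.6426, 0.231 → Σ = 2.9328
T = 2.9328 / 1.30155 = 2.253313… → 2.253

2.253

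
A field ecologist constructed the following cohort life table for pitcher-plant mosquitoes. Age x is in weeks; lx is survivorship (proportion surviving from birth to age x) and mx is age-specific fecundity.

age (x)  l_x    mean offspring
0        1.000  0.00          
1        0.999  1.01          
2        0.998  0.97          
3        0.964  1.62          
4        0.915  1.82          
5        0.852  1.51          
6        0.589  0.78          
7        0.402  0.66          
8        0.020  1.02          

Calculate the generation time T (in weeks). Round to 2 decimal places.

lx·mx: 0, 1.00899, 0.96806, 1.56168, 1.6653, 1.28652, 0.45942, 0.26532, 0.0204 → R0 = 7.23569
x·lx·mx: 0, 1.00899, 1.93612, 4.68504, 6.6612, 6.4326, 2.75652, 1.85724, 0.1632 → Σ = 25.50091
T = 25.50091 / 7.23569 = 3.524323… → 3.52

3.52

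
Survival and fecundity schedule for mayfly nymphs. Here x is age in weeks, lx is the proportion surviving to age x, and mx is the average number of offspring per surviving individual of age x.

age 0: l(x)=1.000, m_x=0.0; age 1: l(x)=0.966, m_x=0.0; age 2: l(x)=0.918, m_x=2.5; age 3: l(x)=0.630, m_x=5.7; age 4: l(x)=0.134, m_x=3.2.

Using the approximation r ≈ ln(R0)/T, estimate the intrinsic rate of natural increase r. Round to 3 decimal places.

0.681

R0 = Σ lx·mx = 0 + 0 + 2.295 + 3.591 + 0.4288 = 6.3148
Σ x·lx·mx = 17.0782; T = 17.0782/6.3148 = 2.70447…
r ≈ ln(R0)/T = ln(6.3148)/2.70447… = 0.68143… → 0.681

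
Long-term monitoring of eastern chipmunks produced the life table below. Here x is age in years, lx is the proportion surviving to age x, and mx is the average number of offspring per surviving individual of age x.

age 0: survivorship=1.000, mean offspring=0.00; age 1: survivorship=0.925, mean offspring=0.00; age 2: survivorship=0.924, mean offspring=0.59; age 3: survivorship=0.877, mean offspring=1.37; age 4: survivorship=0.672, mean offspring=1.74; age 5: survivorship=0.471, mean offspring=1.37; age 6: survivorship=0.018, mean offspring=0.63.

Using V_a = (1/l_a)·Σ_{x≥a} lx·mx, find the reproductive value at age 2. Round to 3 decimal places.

lx·mx for x ≥ 2: 0.54516, 1.20149, 1.16928, 0.64527, 0.01134 → sum = 3.57254
V_2 = 3.57254 / l_2 = 3.57254 / 0.924 = 3.866385… → 3.866

3.866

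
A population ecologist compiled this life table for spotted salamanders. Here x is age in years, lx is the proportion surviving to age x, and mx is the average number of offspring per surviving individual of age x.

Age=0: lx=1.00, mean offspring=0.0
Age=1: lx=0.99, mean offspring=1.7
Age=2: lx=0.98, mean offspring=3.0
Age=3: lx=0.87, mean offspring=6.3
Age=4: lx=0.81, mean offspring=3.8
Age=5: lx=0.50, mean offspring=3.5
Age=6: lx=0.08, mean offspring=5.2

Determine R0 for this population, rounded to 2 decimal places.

15.35

lx·mx by age: 0, 1.683, 2.94, 5.481, 3.078, 1.75, 0.416
R0 = Σ lx·mx = 15.348 → 15.35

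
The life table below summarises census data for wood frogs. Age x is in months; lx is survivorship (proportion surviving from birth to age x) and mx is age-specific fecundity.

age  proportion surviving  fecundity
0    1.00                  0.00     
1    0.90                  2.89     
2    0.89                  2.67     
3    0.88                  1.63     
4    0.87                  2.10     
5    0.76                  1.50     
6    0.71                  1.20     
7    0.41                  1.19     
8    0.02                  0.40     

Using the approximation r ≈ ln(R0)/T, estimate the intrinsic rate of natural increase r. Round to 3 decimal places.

R0 = Σ lx·mx = 0 + 2.601 + 2.3763 + 1.4344 + 1.827 + 1.14 + 0.852 + 0.4879 + 0.008 = 10.7266
Σ x·lx·mx = 33.2561; T = 33.2561/10.7266 = 3.10034…
r ≈ ln(R0)/T = ln(10.7266)/3.10034… = 0.76531… → 0.765

0.765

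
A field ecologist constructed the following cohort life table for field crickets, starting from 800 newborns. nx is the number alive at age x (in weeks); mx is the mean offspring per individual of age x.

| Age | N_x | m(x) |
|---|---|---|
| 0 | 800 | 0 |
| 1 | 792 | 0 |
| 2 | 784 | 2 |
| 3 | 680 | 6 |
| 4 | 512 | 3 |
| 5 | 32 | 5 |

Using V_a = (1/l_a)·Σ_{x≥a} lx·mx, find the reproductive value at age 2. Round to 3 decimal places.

lx = nx/n0 = nx/800: 1, 0.99, 0.98, 0.85, 0.64, 0.04
lx·mx for x ≥ 2: 1.96, 5.1, 1.92, 0.2 → sum = 9.18
V_2 = 9.18 / l_2 = 9.18 / 0.98 = 9.367347… → 9.367

9.367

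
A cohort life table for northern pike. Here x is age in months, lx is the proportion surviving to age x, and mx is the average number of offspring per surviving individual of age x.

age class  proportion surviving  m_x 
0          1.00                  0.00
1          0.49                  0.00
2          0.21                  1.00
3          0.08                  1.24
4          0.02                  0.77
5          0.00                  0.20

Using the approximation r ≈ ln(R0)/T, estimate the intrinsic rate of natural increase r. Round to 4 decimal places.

R0 = Σ lx·mx = 0 + 0 + 0.21 + 0.0992 + 0.0154 + 0 = 0.3246
Σ x·lx·mx = 0.7792; T = 0.7792/0.3246 = 2.40049…
r ≈ ln(R0)/T = ln(0.3246)/2.40049… = -0.468721… → -0.4687

-0.4687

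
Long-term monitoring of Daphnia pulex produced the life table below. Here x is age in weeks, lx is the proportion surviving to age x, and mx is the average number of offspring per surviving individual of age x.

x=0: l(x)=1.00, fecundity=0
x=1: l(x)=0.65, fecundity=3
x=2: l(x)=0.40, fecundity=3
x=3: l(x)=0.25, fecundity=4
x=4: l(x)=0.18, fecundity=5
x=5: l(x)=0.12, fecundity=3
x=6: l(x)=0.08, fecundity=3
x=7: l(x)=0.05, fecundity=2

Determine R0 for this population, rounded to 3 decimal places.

lx·mx by age: 0, 1.95, 1.2, 1, 0.9, 0.36, 0.24, 0.1
R0 = Σ lx·mx = 5.75 → 5.750

5.750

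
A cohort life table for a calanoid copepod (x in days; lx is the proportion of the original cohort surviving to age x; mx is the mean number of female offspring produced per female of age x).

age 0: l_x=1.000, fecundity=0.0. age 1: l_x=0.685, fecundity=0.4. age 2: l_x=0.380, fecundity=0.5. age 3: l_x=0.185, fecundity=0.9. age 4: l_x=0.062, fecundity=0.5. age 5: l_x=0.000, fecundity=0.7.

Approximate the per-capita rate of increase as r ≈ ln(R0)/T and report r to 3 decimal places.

-0.214

R0 = Σ lx·mx = 0 + 0.274 + 0.19 + 0.1665 + 0.031 + 0 = 0.6615
Σ x·lx·mx = 1.2775; T = 1.2775/0.6615 = 1.93122…
r ≈ ln(R0)/T = ln(0.6615)/1.93122… = -0.21398… → -0.214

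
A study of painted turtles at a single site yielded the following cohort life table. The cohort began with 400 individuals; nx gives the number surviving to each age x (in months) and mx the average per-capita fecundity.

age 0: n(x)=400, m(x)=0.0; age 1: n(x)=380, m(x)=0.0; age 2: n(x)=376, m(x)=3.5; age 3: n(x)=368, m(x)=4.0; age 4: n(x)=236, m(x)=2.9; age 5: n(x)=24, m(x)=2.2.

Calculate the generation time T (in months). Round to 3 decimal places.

2.851

lx = nx/n0 = nx/400: 1, 0.95, 0.94, 0.92, 0.59, 0.06
lx·mx: 0, 0, 3.29, 3.68, 1.711, 0.132 → R0 = 8.813
x·lx·mx: 0, 0, 6.58, 11.04, 6.844, 0.66 → Σ = 25.124
T = 25.124 / 8.813 = 2.850789… → 2.851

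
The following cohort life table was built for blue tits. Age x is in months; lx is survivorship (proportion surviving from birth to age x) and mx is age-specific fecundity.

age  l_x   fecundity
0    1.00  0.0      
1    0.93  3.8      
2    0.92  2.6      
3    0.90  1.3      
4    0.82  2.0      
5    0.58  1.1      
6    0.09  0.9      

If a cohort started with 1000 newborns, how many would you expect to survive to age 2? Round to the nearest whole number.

Expected survivors = N0 · l_2 = 1000 × 0.92 = 920 → 920

920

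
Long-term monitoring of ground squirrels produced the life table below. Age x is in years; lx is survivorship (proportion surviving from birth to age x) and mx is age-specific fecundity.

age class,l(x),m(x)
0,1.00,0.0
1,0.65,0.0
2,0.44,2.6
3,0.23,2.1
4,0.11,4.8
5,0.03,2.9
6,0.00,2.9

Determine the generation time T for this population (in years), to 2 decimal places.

2.80

lx·mx: 0, 0, 1.144, 0.483, 0.528, 0.087, 0 → R0 = 2.242
x·lx·mx: 0, 0, 2.288, 1.449, 2.112, 0.435, 0 → Σ = 6.284
T = 6.284 / 2.242 = 2.802855… → 2.80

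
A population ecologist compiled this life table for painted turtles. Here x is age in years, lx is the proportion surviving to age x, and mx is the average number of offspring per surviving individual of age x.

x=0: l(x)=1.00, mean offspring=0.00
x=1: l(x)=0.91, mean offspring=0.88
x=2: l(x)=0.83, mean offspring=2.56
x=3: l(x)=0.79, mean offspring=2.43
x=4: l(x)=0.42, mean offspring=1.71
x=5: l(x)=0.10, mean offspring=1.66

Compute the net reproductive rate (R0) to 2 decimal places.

5.73

lx·mx by age: 0, 0.8008, 2.1248, 1.9197, 0.7182, 0.166
R0 = Σ lx·mx = 5.7295 → 5.73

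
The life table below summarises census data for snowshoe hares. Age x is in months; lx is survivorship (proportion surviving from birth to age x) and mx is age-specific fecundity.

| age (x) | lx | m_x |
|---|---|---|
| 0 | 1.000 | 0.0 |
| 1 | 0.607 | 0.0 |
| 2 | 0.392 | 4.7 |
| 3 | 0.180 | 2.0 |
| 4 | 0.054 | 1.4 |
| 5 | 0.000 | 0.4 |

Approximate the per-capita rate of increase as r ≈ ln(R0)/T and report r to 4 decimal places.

0.3701

R0 = Σ lx·mx = 0 + 0 + 1.8424 + 0.36 + 0.0756 + 0 = 2.278
Σ x·lx·mx = 5.0672; T = 5.0672/2.278 = 2.22441…
r ≈ ln(R0)/T = ln(2.278)/2.22441… = 0.37012… → 0.3701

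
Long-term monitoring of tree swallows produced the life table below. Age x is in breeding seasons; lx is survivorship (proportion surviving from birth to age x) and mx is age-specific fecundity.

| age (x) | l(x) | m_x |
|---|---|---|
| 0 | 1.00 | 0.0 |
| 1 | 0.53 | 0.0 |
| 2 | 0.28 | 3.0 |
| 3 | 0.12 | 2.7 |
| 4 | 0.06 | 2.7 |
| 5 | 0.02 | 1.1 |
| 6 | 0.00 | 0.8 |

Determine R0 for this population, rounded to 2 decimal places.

1.35

lx·mx by age: 0, 0, 0.84, 0.324, 0.162, 0.022, 0
R0 = Σ lx·mx = 1.348 → 1.35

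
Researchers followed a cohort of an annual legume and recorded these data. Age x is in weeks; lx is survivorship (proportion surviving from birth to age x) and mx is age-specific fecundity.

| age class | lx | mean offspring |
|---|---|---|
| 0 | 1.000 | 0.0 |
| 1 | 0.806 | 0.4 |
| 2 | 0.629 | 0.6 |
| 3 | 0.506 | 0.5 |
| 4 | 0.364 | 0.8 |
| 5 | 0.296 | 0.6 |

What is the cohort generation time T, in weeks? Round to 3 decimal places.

lx·mx: 0, 0.3224, 0.3774, 0.253, 0.2912, 0.1776 → R0 = 1.4216
x·lx·mx: 0, 0.3224, 0.7548, 0.759, 1.1648, 0.888 → Σ = 3.889
T = 3.889 / 1.4216 = 2.73565… → 2.736

2.736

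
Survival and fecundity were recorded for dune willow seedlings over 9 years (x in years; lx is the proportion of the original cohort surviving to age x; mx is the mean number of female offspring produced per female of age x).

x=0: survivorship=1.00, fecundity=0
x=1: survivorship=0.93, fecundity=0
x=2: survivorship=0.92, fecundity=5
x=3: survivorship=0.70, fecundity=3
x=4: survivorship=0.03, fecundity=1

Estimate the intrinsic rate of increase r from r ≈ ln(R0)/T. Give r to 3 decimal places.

R0 = Σ lx·mx = 0 + 0 + 4.6 + 2.1 + 0.03 = 6.73
Σ x·lx·mx = 15.62; T = 15.62/6.73 = 2.32095…
r ≈ ln(R0)/T = ln(6.73)/2.32095… = 0.82146… → 0.821

0.821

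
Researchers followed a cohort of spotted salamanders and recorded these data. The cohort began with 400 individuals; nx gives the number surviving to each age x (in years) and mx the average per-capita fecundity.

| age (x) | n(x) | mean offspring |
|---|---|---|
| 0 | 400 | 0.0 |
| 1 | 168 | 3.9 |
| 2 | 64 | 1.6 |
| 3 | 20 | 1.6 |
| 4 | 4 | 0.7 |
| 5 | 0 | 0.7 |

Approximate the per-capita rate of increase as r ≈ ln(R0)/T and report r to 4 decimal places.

lx = nx/n0 = nx/400: 1, 0.42, 0.16, 0.05, 0.01, 0
R0 = Σ lx·mx = 0 + 1.638 + 0.256 + 0.08 + 0.007 + 0 = 1.981
Σ x·lx·mx = 2.418; T = 2.418/1.981 = 1.2206…
r ≈ ln(R0)/T = ln(1.981)/1.2206… = 0.560056… → 0.5601

0.5601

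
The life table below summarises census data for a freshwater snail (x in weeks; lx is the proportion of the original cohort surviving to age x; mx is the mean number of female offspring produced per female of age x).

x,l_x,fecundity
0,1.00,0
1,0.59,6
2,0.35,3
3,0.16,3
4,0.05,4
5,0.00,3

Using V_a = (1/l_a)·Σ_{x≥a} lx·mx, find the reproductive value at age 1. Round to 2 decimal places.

8.93

lx·mx for x ≥ 1: 3.54, 1.05, 0.48, 0.2, 0 → sum = 5.27
V_1 = 5.27 / l_1 = 5.27 / 0.59 = 8.932203… → 8.93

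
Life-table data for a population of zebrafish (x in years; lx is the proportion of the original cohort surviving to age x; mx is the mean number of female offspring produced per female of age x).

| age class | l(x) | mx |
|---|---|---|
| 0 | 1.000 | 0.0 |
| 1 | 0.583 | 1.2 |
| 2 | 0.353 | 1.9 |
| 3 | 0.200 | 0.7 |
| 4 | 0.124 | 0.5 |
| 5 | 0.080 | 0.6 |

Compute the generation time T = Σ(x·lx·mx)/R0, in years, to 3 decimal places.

1.820

lx·mx: 0, 0.6996, 0.6707, 0.14, 0.062, 0.048 → R0 = 1.6203
x·lx·mx: 0, 0.6996, 1.3414, 0.42, 0.248, 0.24 → Σ = 2.949
T = 2.949 / 1.6203 = 1.820033… → 1.820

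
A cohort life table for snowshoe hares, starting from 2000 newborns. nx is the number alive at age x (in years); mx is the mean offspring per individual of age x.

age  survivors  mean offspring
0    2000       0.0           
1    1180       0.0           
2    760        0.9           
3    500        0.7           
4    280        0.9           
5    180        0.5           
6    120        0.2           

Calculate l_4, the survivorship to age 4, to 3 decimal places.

l_4 = n_4/n_0 = 280/2000 = 0.14 → 0.140

0.140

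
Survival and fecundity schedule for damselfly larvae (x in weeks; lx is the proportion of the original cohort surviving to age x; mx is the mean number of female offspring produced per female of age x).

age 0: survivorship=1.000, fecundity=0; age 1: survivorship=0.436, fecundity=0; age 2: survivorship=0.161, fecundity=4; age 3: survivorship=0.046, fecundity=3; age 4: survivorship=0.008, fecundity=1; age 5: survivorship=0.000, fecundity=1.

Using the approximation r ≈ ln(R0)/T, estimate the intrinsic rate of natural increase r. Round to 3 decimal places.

R0 = Σ lx·mx = 0 + 0 + 0.644 + 0.138 + 0.008 + 0 = 0.79
Σ x·lx·mx = 1.734; T = 1.734/0.79 = 2.19494…
r ≈ ln(R0)/T = ln(0.79)/2.19494… = -0.10739… → -0.107

-0.107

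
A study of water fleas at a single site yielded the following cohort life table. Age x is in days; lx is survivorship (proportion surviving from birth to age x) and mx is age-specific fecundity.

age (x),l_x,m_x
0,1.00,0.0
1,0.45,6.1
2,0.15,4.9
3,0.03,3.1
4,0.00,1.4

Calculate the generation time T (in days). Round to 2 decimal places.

1.26

lx·mx: 0, 2.745, 0.735, 0.093, 0 → R0 = 3.573
x·lx·mx: 0, 2.745, 1.47, 0.279, 0 → Σ = 4.494
T = 4.494 / 3.573 = 1.257767… → 1.26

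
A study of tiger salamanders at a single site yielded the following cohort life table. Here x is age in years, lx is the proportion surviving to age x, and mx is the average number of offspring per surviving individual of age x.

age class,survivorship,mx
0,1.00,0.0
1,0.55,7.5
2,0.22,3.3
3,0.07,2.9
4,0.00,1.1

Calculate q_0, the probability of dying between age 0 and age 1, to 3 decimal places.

0.450

q_0 = (l_0 − l_1) / l_0 = (1 − 0.55) / 1
     = 0.45 / 1 = 0.45 → 0.450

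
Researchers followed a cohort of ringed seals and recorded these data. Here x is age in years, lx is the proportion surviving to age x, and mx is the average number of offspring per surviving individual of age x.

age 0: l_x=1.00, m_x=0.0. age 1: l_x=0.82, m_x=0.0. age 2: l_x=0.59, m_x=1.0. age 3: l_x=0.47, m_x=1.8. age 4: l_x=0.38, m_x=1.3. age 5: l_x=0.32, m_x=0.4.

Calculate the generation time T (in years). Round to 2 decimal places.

3.08

lx·mx: 0, 0, 0.59, 0.846, 0.494, 0.128 → R0 = 2.058
x·lx·mx: 0, 0, 1.18, 2.538, 1.976, 0.64 → Σ = 6.334
T = 6.334 / 2.058 = 3.077745… → 3.08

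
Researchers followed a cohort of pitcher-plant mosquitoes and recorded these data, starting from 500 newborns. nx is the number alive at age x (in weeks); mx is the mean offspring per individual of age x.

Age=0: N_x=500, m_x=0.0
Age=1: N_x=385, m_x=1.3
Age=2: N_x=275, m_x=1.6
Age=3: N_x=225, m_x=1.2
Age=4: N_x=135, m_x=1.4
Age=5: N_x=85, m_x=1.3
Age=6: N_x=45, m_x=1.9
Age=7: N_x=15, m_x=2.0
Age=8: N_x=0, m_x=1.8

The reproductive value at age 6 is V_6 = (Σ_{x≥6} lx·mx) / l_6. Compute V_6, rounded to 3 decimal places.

2.567

lx = nx/n0 = nx/500: 1, 0.77, 0.55, 0.45, 0.27, 0.17, 0.09, 0.03, 0
lx·mx for x ≥ 6: 0.171, 0.06, 0 → sum = 0.231
V_6 = 0.231 / l_6 = 0.231 / 0.09 = 2.566667… → 2.567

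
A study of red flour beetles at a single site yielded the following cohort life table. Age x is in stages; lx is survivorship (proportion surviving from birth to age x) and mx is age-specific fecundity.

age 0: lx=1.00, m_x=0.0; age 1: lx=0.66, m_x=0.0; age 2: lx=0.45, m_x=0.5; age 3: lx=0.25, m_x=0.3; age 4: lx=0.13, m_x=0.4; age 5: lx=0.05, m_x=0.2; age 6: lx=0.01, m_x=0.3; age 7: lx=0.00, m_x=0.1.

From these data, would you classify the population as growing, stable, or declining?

R0 = Σ lx·mx = 0 + 0 + 0.225 + 0.075 + 0.052 + 0.01 + 0.003 + 0 = 0.365
R0 < 1, so the population is declining.

declining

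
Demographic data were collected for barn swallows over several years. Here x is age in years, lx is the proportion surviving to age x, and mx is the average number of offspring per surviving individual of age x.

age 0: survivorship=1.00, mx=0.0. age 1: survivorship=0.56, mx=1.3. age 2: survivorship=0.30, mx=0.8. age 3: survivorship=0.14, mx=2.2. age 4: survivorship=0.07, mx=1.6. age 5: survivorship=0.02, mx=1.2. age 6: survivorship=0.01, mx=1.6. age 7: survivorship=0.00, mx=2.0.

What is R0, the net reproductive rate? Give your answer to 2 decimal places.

1.43

lx·mx by age: 0, 0.728, 0.24, 0.308, 0.112, 0.024, 0.016, 0
R0 = Σ lx·mx = 1.428 → 1.43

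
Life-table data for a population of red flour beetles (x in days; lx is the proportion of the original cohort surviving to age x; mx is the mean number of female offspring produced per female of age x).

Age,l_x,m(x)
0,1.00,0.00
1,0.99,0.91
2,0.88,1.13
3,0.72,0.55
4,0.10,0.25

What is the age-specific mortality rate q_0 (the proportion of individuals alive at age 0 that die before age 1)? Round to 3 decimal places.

q_0 = (l_0 − l_1) / l_0 = (1 − 0.99) / 1
     = 0.01 / 1 = 0.01 → 0.010

0.010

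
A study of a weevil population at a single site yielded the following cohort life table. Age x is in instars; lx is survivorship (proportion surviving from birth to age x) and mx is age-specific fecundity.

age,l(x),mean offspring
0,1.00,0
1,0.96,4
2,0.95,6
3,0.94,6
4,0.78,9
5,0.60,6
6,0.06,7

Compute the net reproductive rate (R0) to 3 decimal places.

26.220

lx·mx by age: 0, 3.84, 5.7, 5.64, 7.02, 3.6, 0.42
R0 = Σ lx·mx = 26.22 → 26.220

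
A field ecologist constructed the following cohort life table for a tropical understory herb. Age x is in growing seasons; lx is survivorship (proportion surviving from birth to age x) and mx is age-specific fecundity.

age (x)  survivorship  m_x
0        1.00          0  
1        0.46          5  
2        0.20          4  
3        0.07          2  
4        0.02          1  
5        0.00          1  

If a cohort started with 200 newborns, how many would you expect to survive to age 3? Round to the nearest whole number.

Expected survivors = N0 · l_3 = 200 × 0.07 = 14 → 14

14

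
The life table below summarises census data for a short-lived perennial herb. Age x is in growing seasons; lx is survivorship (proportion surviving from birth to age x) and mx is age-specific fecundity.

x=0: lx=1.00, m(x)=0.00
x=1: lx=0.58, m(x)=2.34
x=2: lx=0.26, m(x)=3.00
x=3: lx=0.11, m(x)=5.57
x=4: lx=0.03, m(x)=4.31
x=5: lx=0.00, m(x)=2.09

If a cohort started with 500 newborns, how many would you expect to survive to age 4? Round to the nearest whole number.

Expected survivors = N0 · l_4 = 500 × 0.03 = 15 → 15

15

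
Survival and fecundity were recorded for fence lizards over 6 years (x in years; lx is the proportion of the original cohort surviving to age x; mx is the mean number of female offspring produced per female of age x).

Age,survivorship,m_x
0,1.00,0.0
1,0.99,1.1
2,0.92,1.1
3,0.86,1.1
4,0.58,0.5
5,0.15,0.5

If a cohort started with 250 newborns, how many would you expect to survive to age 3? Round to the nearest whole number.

Expected survivors = N0 · l_3 = 250 × 0.86 = 215 → 215

215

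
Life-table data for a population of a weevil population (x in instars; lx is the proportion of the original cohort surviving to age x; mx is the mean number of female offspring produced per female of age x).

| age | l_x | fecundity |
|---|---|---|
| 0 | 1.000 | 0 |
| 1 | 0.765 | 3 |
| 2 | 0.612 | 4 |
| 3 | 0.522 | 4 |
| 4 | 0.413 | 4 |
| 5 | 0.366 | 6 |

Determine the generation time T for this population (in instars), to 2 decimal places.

2.91

lx·mx: 0, 2.295, 2.448, 2.088, 1.652, 2.196 → R0 = 10.679
x·lx·mx: 0, 2.295, 4.896, 6.264, 6.608, 10.98 → Σ = 31.043
T = 31.043 / 10.679 = 2.90692… → 2.91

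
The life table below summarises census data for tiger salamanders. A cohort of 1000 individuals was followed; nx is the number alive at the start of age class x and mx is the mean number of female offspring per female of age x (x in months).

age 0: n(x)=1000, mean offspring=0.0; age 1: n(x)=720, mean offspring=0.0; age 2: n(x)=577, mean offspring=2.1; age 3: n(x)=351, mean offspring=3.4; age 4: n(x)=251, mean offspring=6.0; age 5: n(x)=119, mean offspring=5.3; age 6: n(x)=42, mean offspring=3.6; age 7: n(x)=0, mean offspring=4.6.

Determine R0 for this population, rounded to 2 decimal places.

4.69

lx = nx/n0 = nx/1000: 1, 0.72, 0.577, 0.351, 0.251, 0.119, 0.042, 0
lx·mx by age: 0, 0, 1.2117, 1.1934, 1.506, 0.6307, 0.1512, 0
R0 = Σ lx·mx = 4.693 → 4.69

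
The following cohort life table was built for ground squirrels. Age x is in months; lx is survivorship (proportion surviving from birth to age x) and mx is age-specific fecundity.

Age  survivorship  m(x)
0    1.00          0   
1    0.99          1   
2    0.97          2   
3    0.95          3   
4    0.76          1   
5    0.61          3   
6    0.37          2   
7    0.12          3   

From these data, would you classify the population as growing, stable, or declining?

R0 = Σ lx·mx = 0 + 0.99 + 1.94 + 2.85 + 0.76 + 1.83 + 0.74 + 0.36 = 9.47
R0 > 1, so the population is growing.

growing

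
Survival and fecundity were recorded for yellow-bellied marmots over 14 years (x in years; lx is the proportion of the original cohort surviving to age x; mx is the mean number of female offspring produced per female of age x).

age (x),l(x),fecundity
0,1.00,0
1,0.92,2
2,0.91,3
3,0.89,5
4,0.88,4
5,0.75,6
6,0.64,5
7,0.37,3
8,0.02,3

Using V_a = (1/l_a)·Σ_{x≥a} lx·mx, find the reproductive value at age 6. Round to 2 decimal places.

lx·mx for x ≥ 6: 3.2, 1.11, 0.06 → sum = 4.37
V_6 = 4.37 / l_6 = 4.37 / 0.64 = 6.828125 → 6.83

6.83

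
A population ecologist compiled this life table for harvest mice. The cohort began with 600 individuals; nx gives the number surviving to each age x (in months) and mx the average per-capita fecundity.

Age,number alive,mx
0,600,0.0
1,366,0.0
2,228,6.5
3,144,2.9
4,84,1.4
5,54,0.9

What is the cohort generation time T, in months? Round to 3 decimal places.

lx = nx/n0 = nx/600: 1, 0.61, 0.38, 0.24, 0.14, 0.09
lx·mx: 0, 0, 2.47, 0.696, 0.196, 0.081 → R0 = 3.443
x·lx·mx: 0, 0, 4.94, 2.088, 0.784, 0.405 → Σ = 8.217
T = 8.217 / 3.443 = 2.386581… → 2.387

2.387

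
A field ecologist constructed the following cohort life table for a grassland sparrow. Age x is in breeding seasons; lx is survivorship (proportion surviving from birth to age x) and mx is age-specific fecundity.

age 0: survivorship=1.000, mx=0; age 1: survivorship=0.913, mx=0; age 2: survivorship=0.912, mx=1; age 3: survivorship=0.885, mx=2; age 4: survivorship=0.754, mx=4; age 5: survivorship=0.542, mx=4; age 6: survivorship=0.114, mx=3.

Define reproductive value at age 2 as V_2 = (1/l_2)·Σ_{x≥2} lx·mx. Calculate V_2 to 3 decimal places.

9.000

lx·mx for x ≥ 2: 0.912, 1.77, 3.016, 2.168, 0.342 → sum = 8.208
V_2 = 8.208 / l_2 = 8.208 / 0.912 = 9 → 9.000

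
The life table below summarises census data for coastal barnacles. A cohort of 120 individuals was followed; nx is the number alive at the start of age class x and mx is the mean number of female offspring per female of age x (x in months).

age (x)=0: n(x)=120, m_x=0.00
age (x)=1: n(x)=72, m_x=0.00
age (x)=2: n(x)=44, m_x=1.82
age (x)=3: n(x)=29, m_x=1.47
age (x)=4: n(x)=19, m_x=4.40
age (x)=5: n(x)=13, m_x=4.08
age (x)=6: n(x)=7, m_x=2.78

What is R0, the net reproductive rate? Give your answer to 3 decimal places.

2.323

lx = nx/n0 = nx/120: 1, 0.6, 0.36667…, 0.24167…, 0.15833…, 0.10833…, 0.05833…
lx·mx by age: 0, 0, 0.667333…, 0.35525…, 0.696667…, 0.442…, 0.162167…
R0 = Σ lx·mx = 2.323417… → 2.323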